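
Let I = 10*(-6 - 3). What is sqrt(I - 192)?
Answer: I*sqrt(282) ≈ 16.793*I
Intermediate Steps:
I = -90 (I = 10*(-9) = -90)
sqrt(I - 192) = sqrt(-90 - 192) = sqrt(-282) = I*sqrt(282)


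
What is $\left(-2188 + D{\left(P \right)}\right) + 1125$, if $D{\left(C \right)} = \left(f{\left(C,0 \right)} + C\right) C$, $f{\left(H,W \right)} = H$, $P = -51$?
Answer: $4139$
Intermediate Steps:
$D{\left(C \right)} = 2 C^{2}$ ($D{\left(C \right)} = \left(C + C\right) C = 2 C C = 2 C^{2}$)
$\left(-2188 + D{\left(P \right)}\right) + 1125 = \left(-2188 + 2 \left(-51\right)^{2}\right) + 1125 = \left(-2188 + 2 \cdot 2601\right) + 1125 = \left(-2188 + 5202\right) + 1125 = 3014 + 1125 = 4139$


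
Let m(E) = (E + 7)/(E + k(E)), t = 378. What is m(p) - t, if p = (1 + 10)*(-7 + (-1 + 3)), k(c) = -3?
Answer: -10938/29 ≈ -377.17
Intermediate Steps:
p = -55 (p = 11*(-7 + 2) = 11*(-5) = -55)
m(E) = (7 + E)/(-3 + E) (m(E) = (E + 7)/(E - 3) = (7 + E)/(-3 + E))
m(p) - t = (7 - 55)/(-3 - 55) - 1*378 = -48/(-58) - 378 = -1/58*(-48) - 378 = 24/29 - 378 = -10938/29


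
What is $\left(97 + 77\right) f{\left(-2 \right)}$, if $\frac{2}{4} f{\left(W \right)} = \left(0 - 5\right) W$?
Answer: $3480$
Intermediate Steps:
$f{\left(W \right)} = - 10 W$ ($f{\left(W \right)} = 2 \left(0 - 5\right) W = 2 \left(- 5 W\right) = - 10 W$)
$\left(97 + 77\right) f{\left(-2 \right)} = \left(97 + 77\right) \left(\left(-10\right) \left(-2\right)\right) = 174 \cdot 20 = 3480$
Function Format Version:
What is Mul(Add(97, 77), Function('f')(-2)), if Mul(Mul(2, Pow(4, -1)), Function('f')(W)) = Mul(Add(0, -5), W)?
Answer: 3480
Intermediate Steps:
Function('f')(W) = Mul(-10, W) (Function('f')(W) = Mul(2, Mul(Add(0, -5), W)) = Mul(2, Mul(-5, W)) = Mul(-10, W))
Mul(Add(97, 77), Function('f')(-2)) = Mul(Add(97, 77), Mul(-10, -2)) = Mul(174, 20) = 3480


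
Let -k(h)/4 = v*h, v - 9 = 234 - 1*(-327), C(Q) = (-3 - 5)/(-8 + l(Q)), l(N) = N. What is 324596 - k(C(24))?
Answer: 323456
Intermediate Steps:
C(Q) = -8/(-8 + Q) (C(Q) = (-3 - 5)/(-8 + Q) = -8/(-8 + Q))
v = 570 (v = 9 + (234 - 1*(-327)) = 9 + (234 + 327) = 9 + 561 = 570)
k(h) = -2280*h
324596 - k(C(24)) = 324596 - (-2280)*(-8/(-8 + 24)) = 324596 - (-2280)*(-8/16) = 324596 - (-2280)*(-8*1/16) = 324596 - (-2280)*(-1)/2 = 324596 - 1*1140 = 324596 - 1140 = 323456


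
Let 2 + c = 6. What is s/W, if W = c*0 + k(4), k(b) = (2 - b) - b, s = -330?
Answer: 55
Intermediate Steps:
c = 4 (c = -2 + 6 = 4)
k(b) = 2 - 2*b
W = -6 (W = 4*0 + (2 - 2*4) = 0 + (2 - 8) = 0 - 6 = -6)
s/W = -330/(-6) = -330*(-1/6) = 55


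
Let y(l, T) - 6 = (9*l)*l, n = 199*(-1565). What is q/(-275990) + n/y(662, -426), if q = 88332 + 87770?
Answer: -390267403127/544280154990 ≈ -0.71703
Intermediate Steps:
n = -311435
y(l, T) = 6 + 9*l² (y(l, T) = 6 + (9*l)*l = 6 + 9*l²)
q = 176102
q/(-275990) + n/y(662, -426) = 176102/(-275990) - 311435/(6 + 9*662²) = 176102*(-1/275990) - 311435/(6 + 9*438244) = -88051/137995 - 311435/(6 + 3944196) = -88051/137995 - 311435/3944202 = -390267403127/544280154990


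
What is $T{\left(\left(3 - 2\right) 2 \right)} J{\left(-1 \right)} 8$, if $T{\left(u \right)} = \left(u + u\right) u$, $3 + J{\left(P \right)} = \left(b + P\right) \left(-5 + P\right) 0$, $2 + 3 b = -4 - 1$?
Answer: $-192$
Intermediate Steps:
$b = - \frac{7}{3}$ ($b = - \frac{2}{3} + \frac{-4 - 1}{3} = - \frac{2}{3} + \frac{1}{3} \left(-5\right) = - \frac{2}{3} - \frac{5}{3} = - \frac{7}{3} \approx -2.3333$)
$J{\left(P \right)} = -3$ ($J{\left(P \right)} = -3 + \left(- \frac{7}{3} + P\right) \left(-5 + P\right) 0 = -3 + \left(- \frac{7}{3} + P\right) 0 = -3 + 0 = -3$)
$T{\left(u \right)} = 2 u^{2}$ ($T{\left(u \right)} = 2 u u = 2 u^{2}$)
$T{\left(\left(3 - 2\right) 2 \right)} J{\left(-1 \right)} 8 = 2 \left(\left(3 - 2\right) 2\right)^{2} \left(\left(-3\right) 8\right) = 2 \left(1 \cdot 2\right)^{2} \left(-24\right) = 2 \cdot 2^{2} \left(-24\right) = 2 \cdot 4 \left(-24\right) = 8 \left(-24\right) = -192$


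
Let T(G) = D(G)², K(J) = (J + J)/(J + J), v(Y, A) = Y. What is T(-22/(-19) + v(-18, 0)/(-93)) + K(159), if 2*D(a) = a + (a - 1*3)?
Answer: 1418309/1387684 ≈ 1.0221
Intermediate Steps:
K(J) = 1 (K(J) = (2*J)/((2*J)) = (2*J)*(1/(2*J)) = 1)
D(a) = -3/2 + a (D(a) = (a + (a - 1*3))/2 = (a + (a - 3))/2 = (a + (-3 + a))/2 = (-3 + 2*a)/2 = -3/2 + a)
T(G) = (-3/2 + G)²
T(-22/(-19) + v(-18, 0)/(-93)) + K(159) = (-3 + 2*(-22/(-19) - 18/(-93)))²/4 + 1 = (-3 + 2*(-22*(-1/19) - 18*(-1/93)))²/4 + 1 = (-3 + 2*(22/19 + 6/31))²/4 + 1 = (-3 + 2*(796/589))²/4 + 1 = (-3 + 1592/589)²/4 + 1 = (-175/589)²/4 + 1 = (¼)*(30625/346921) + 1 = 30625/1387684 + 1 = 1418309/1387684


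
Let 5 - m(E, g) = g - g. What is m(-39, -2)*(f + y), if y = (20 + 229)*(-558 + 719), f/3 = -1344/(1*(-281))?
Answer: 56345205/281 ≈ 2.0052e+5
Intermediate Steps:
m(E, g) = 5 (m(E, g) = 5 - (g - g) = 5 - 1*0 = 5 + 0 = 5)
f = 4032/281 (f = 3*(-1344/(1*(-281))) = 3*(-1344/(-281)) = 3*(-1344*(-1/281)) = 3*(1344/281) = 4032/281 ≈ 14.349)
y = 40089 (y = 249*161 = 40089)
m(-39, -2)*(f + y) = 5*(4032/281 + 40089) = 5*(11269041/281) = 56345205/281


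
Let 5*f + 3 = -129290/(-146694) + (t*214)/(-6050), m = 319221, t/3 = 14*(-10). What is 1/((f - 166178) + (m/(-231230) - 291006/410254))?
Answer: -2104770448770196350/349765580396926760310143 ≈ -6.0177e-6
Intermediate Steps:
t = -420 (t = 3*(14*(-10)) = 3*(-140) = -420)
f = 565228256/221874675 (f = -3/5 + (-129290/(-146694) - 420*214/(-6050))/5 = -3/5 + (-129290*(-1/146694) - 89880*(-1/6050))/5 = -3/5 + (64645/73347 + 8988/605)/5 = -3/5 + (1/5)*(698353061/44374935) = -3/5 + 698353061/221874675 = 565228256/221874675 ≈ 2.5475)
1/((f - 166178) + (m/(-231230) - 291006/410254)) = 1/((565228256/221874675 - 166178) + (319221/(-231230) - 291006/410254)) = 1/(-36870124513894/221874675 + (319221*(-1/231230) - 291006*1/410254)) = 1/(-36870124513894/221874675 + (-319221/231230 - 145503/205127)) = 1/(-36870124513894/221874675 - 99125504757/47431516210) = 1/(-349765580396926760310143/2104770448770196350) = -2104770448770196350/349765580396926760310143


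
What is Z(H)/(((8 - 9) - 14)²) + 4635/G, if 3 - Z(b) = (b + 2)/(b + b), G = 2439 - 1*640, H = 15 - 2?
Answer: 3025343/1169350 ≈ 2.5872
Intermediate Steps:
H = 13
G = 1799 (G = 2439 - 640 = 1799)
Z(b) = 3 - (2 + b)/(2*b) (Z(b) = 3 - (b + 2)/(b + b) = 3 - (2 + b)/(2*b))
Z(H)/(((8 - 9) - 14)²) + 4635/G = (5/2 - 1/13)/(((8 - 9) - 14)²) + 4635/1799 = (5/2 - 1*1/13)/((-1 - 14)²) + 4635*(1/1799) = (5/2 - 1/13)/((-15)²) + 4635/1799 = (63/26)/225 + 4635/1799 = (63/26)*(1/225) + 4635/1799 = 7/650 + 4635/1799 = 3025343/1169350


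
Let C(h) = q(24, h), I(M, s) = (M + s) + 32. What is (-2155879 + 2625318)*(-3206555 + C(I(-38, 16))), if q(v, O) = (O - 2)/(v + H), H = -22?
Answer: -1505280094889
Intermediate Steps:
I(M, s) = 32 + M + s
q(v, O) = (-2 + O)/(-22 + v) (q(v, O) = (O - 2)/(v - 22) = (-2 + O)/(-22 + v))
C(h) = -1 + h/2 (C(h) = (-2 + h)/(-22 + 24) = (-2 + h)/2 = -1 + h/2)
(-2155879 + 2625318)*(-3206555 + C(I(-38, 16))) = (-2155879 + 2625318)*(-3206555 + (-1 + (32 - 38 + 16)/2)) = 469439*(-3206555 + (-1 + (1/2)*10)) = 469439*(-3206555 + (-1 + 5)) = 469439*(-3206555 + 4) = 469439*(-3206551) = -1505280094889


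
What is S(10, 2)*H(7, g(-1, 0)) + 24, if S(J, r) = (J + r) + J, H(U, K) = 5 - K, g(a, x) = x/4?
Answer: 134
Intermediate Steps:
g(a, x) = x/4 (g(a, x) = x*(¼) = x/4)
S(J, r) = r + 2*J
S(10, 2)*H(7, g(-1, 0)) + 24 = (2 + 2*10)*(5 - 0/4) + 24 = (2 + 20)*(5 - 1*0) + 24 = 22*(5 + 0) + 24 = 22*5 + 24 = 110 + 24 = 134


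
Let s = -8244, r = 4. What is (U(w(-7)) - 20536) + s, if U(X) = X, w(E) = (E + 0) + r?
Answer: -28783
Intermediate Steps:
w(E) = 4 + E (w(E) = (E + 0) + 4 = E + 4 = 4 + E)
(U(w(-7)) - 20536) + s = ((4 - 7) - 20536) - 8244 = (-3 - 20536) - 8244 = -20539 - 8244 = -28783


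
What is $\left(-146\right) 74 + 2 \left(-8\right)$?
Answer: $-10820$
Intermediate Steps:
$\left(-146\right) 74 + 2 \left(-8\right) = -10804 - 16 = -10820$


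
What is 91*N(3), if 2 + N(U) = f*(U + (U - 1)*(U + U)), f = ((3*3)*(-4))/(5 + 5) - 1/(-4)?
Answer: -19019/4 ≈ -4754.8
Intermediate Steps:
f = -67/20 (f = (9*(-4))/10 - 1*(-¼) = -36*⅒ + ¼ = -18/5 + ¼ = -67/20 ≈ -3.3500)
N(U) = -2 - 67*U/20 - 67*U*(-1 + U)/10 (N(U) = -2 - 67*(U + (U - 1)*(U + U))/20 = -2 - 67*(U + (-1 + U)*(2*U))/20 = -2 - 67*(U + 2*U*(-1 + U))/20 = -2 + (-67*U/20 - 67*U*(-1 + U)/10) = -2 - 67*U/20 - 67*U*(-1 + U)/10)
91*N(3) = 91*(-2 - 67/10*3² + (67/20)*3) = 91*(-2 - 67/10*9 + 201/20) = 91*(-2 - 603/10 + 201/20) = 91*(-209/4) = -19019/4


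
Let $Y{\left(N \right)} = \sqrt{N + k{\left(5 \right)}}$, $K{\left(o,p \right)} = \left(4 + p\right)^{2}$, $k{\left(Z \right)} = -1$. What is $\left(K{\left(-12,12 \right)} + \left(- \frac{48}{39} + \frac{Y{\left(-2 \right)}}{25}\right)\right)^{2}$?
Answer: $\frac{6855839493}{105625} + \frac{6624 i \sqrt{3}}{325} \approx 64907.0 + 35.302 i$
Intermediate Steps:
$Y{\left(N \right)} = \sqrt{-1 + N}$ ($Y{\left(N \right)} = \sqrt{N - 1} = \sqrt{-1 + N}$)
$\left(K{\left(-12,12 \right)} + \left(- \frac{48}{39} + \frac{Y{\left(-2 \right)}}{25}\right)\right)^{2} = \left(\left(4 + 12\right)^{2} + \left(- \frac{48}{39} + \frac{\sqrt{-1 - 2}}{25}\right)\right)^{2} = \left(16^{2} + \left(\left(-48\right) \frac{1}{39} + \sqrt{-3} \cdot \frac{1}{25}\right)\right)^{2} = \left(256 - \left(\frac{16}{13} - i \sqrt{3} \cdot \frac{1}{25}\right)\right)^{2} = \left(256 - \left(\frac{16}{13} - \frac{i \sqrt{3}}{25}\right)\right)^{2} = \left(\frac{3312}{13} + \frac{i \sqrt{3}}{25}\right)^{2}$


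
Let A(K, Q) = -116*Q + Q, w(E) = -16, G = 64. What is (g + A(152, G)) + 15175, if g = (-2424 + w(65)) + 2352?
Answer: 7727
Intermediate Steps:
g = -88 (g = (-2424 - 16) + 2352 = -2440 + 2352 = -88)
A(K, Q) = -115*Q
(g + A(152, G)) + 15175 = (-88 - 115*64) + 15175 = (-88 - 7360) + 15175 = -7448 + 15175 = 7727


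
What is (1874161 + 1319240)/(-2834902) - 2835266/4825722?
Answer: -11724083357227/6840224474622 ≈ -1.7140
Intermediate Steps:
(1874161 + 1319240)/(-2834902) - 2835266/4825722 = 3193401*(-1/2834902) - 2835266*1/4825722 = -3193401/2834902 - 1417633/2412861 = -11724083357227/6840224474622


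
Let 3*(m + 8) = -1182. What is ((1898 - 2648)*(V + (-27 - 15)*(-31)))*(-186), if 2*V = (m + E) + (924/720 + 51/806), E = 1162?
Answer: 6103056075/26 ≈ 2.3473e+8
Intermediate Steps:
m = -402 (m = -8 + (⅓)*(-1182) = -8 - 394 = -402)
V = 18409361/48360 (V = ((-402 + 1162) + (924/720 + 51/806))/2 = (760 + (924*(1/720) + 51*(1/806)))/2 = (760 + (77/60 + 51/806))/2 = (760 + 32561/24180)/2 = (½)*(18409361/24180) = 18409361/48360 ≈ 380.67)
((1898 - 2648)*(V + (-27 - 15)*(-31)))*(-186) = ((1898 - 2648)*(18409361/48360 + (-27 - 15)*(-31)))*(-186) = -750*(18409361/48360 - 42*(-31))*(-186) = -750*(18409361/48360 + 1302)*(-186) = -750*81374081/48360*(-186) = -2034352025/1612*(-186) = 6103056075/26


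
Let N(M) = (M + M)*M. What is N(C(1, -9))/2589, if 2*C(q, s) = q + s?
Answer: 32/2589 ≈ 0.012360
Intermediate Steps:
C(q, s) = q/2 + s/2 (C(q, s) = (q + s)/2 = q/2 + s/2)
N(M) = 2*M² (N(M) = (2*M)*M = 2*M²)
N(C(1, -9))/2589 = (2*((½)*1 + (½)*(-9))²)/2589 = (2*(½ - 9/2)²)*(1/2589) = (2*(-4)²)*(1/2589) = (2*16)*(1/2589) = 32*(1/2589) = 32/2589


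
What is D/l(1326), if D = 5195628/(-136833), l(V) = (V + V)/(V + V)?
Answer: -1731876/45611 ≈ -37.971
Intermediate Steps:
l(V) = 1 (l(V) = (2*V)/((2*V)) = (2*V)*(1/(2*V)) = 1)
D = -1731876/45611 (D = 5195628*(-1/136833) = -1731876/45611 ≈ -37.971)
D/l(1326) = -1731876/45611/1 = -1731876/45611*1 = -1731876/45611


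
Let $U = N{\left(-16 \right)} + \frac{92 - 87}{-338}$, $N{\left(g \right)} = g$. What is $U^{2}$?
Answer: $\frac{29300569}{114244} \approx 256.47$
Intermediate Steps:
$U = - \frac{5413}{338}$ ($U = -16 + \frac{92 - 87}{-338} = -16 + \left(92 - 87\right) \left(- \frac{1}{338}\right) = -16 + 5 \left(- \frac{1}{338}\right) = -16 - \frac{5}{338} = - \frac{5413}{338} \approx -16.015$)
$U^{2} = \left(- \frac{5413}{338}\right)^{2} = \frac{29300569}{114244}$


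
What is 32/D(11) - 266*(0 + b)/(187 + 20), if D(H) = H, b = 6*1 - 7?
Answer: 9550/2277 ≈ 4.1941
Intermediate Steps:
b = -1 (b = 6 - 7 = -1)
32/D(11) - 266*(0 + b)/(187 + 20) = 32/11 - 266*(0 - 1)/(187 + 20) = 32*(1/11) - 266/(207/(-1)) = 32/11 - 266/(207*(-1)) = 32/11 - 266/(-207) = 32/11 - 266*(-1/207) = 32/11 + 266/207 = 9550/2277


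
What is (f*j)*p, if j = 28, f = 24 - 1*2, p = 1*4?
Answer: 2464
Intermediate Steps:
p = 4
f = 22 (f = 24 - 2 = 22)
(f*j)*p = (22*28)*4 = 616*4 = 2464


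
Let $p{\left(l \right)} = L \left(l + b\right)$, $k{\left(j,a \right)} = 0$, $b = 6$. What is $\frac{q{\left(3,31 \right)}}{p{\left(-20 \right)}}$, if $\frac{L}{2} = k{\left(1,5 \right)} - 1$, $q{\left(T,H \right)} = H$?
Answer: $\frac{31}{28} \approx 1.1071$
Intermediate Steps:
$L = -2$ ($L = 2 \left(0 - 1\right) = 2 \left(-1\right) = -2$)
$p{\left(l \right)} = -12 - 2 l$ ($p{\left(l \right)} = - 2 \left(l + 6\right) = - 2 \left(6 + l\right) = -12 - 2 l$)
$\frac{q{\left(3,31 \right)}}{p{\left(-20 \right)}} = \frac{31}{-12 - -40} = \frac{31}{-12 + 40} = \frac{31}{28}$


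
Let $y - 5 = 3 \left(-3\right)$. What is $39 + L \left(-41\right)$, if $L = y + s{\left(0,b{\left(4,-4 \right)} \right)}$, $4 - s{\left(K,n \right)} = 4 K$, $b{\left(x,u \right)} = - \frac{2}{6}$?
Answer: $39$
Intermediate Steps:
$b{\left(x,u \right)} = - \frac{1}{3}$ ($b{\left(x,u \right)} = \left(-2\right) \frac{1}{6} = - \frac{1}{3}$)
$s{\left(K,n \right)} = 4 - 4 K$
$y = -4$ ($y = 5 + 3 \left(-3\right) = 5 - 9 = -4$)
$L = 0$ ($L = -4 + \left(4 - 0\right) = -4 + \left(4 + 0\right) = -4 + 4 = 0$)
$39 + L \left(-41\right) = 39 + 0 \left(-41\right) = 39 + 0 = 39$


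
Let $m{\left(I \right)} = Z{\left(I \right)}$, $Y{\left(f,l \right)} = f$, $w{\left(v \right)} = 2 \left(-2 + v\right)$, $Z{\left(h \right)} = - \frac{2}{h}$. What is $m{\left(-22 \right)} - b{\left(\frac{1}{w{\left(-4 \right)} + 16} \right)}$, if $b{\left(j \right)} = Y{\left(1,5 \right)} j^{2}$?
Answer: $\frac{5}{176} \approx 0.028409$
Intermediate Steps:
$w{\left(v \right)} = -4 + 2 v$
$m{\left(I \right)} = - \frac{2}{I}$
$b{\left(j \right)} = j^{2}$ ($b{\left(j \right)} = 1 j^{2} = j^{2}$)
$m{\left(-22 \right)} - b{\left(\frac{1}{w{\left(-4 \right)} + 16} \right)} = - \frac{2}{-22} - \left(\frac{1}{\left(-4 + 2 \left(-4\right)\right) + 16}\right)^{2} = \left(-2\right) \left(- \frac{1}{22}\right) - \left(\frac{1}{\left(-4 - 8\right) + 16}\right)^{2} = \frac{1}{11} - \left(\frac{1}{-12 + 16}\right)^{2} = \frac{1}{11} - \left(\frac{1}{4}\right)^{2} = \frac{1}{11} - \frac{1}{16} = \frac{5}{176}$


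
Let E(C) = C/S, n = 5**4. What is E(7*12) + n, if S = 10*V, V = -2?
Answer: 3104/5 ≈ 620.80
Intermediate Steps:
S = -20 (S = 10*(-2) = -20)
n = 625
E(C) = -C/20 (E(C) = C/(-20) = C*(-1/20) = -C/20)
E(7*12) + n = -7*12/20 + 625 = -1/20*84 + 625 = -21/5 + 625 = 3104/5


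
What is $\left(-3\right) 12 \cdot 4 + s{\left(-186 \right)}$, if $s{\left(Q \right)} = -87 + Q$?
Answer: $-417$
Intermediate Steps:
$\left(-3\right) 12 \cdot 4 + s{\left(-186 \right)} = \left(-3\right) 12 \cdot 4 - 273 = \left(-36\right) 4 - 273 = -144 - 273 = -417$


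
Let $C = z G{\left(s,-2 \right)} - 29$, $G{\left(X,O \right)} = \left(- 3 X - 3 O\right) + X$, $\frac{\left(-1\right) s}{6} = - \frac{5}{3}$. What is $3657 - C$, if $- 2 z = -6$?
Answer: $3728$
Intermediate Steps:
$s = 10$ ($s = - 6 \left(- \frac{5}{3}\right) = - 6 \left(\left(-5\right) \frac{1}{3}\right) = \left(-6\right) \left(- \frac{5}{3}\right) = 10$)
$G{\left(X,O \right)} = - 3 O - 2 X$ ($G{\left(X,O \right)} = \left(- 3 O - 3 X\right) + X = - 3 O - 2 X$)
$z = 3$ ($z = \left(- \frac{1}{2}\right) \left(-6\right) = 3$)
$C = -71$ ($C = 3 \left(\left(-3\right) \left(-2\right) - 20\right) - 29 = 3 \left(6 - 20\right) - 29 = 3 \left(-14\right) - 29 = -42 - 29 = -71$)
$3657 - C = 3657 - -71 = 3657 + 71 = 3728$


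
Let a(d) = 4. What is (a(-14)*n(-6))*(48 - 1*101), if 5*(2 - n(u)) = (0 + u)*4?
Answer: -7208/5 ≈ -1441.6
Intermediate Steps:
n(u) = 2 - 4*u/5 (n(u) = 2 - (0 + u)*4/5 = 2 - u*4/5 = 2 - 4*u/5)
(a(-14)*n(-6))*(48 - 1*101) = (4*(2 - ⅘*(-6)))*(48 - 1*101) = (4*(2 + 24/5))*(48 - 101) = (4*(34/5))*(-53) = (136/5)*(-53) = -7208/5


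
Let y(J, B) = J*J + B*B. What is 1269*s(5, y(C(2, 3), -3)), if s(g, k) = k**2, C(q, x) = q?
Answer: 214461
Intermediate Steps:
y(J, B) = B**2 + J**2 (y(J, B) = J**2 + B**2 = B**2 + J**2)
1269*s(5, y(C(2, 3), -3)) = 1269*((-3)**2 + 2**2)**2 = 1269*(9 + 4)**2 = 1269*13**2 = 1269*169 = 214461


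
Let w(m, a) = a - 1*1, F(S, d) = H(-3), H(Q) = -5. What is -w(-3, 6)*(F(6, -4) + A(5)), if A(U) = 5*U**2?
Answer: -600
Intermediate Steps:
F(S, d) = -5
w(m, a) = -1 + a (w(m, a) = a - 1 = -1 + a)
-w(-3, 6)*(F(6, -4) + A(5)) = -(-1 + 6)*(-5 + 5*5**2) = -5*(-5 + 5*25) = -5*(-5 + 125) = -5*120 = -1*600 = -600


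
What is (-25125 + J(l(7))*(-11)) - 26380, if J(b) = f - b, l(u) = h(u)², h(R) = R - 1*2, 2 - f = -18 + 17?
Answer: -51263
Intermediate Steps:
f = 3 (f = 2 - (-18 + 17) = 2 - 1*(-1) = 2 + 1 = 3)
h(R) = -2 + R (h(R) = R - 2 = -2 + R)
l(u) = (-2 + u)²
J(b) = 3 - b
(-25125 + J(l(7))*(-11)) - 26380 = (-25125 + (3 - (-2 + 7)²)*(-11)) - 26380 = (-25125 + (3 - 1*5²)*(-11)) - 26380 = (-25125 + (3 - 1*25)*(-11)) - 26380 = (-25125 + (3 - 25)*(-11)) - 26380 = (-25125 - 22*(-11)) - 26380 = (-25125 + 242) - 26380 = -24883 - 26380 = -51263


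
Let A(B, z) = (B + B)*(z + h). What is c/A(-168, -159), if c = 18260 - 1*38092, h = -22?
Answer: -2479/7602 ≈ -0.32610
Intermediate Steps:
c = -19832 (c = 18260 - 38092 = -19832)
A(B, z) = 2*B*(-22 + z) (A(B, z) = (B + B)*(z - 22) = (2*B)*(-22 + z) = 2*B*(-22 + z))
c/A(-168, -159) = -19832*(-1/(336*(-22 - 159))) = -19832/(2*(-168)*(-181)) = -19832/60816 = -19832*1/60816 = -2479/7602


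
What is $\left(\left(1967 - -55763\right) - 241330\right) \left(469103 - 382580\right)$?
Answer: $-15885622800$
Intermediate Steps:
$\left(\left(1967 - -55763\right) - 241330\right) \left(469103 - 382580\right) = \left(\left(1967 + 55763\right) - 241330\right) 86523 = \left(57730 - 241330\right) 86523 = \left(-183600\right) 86523 = -15885622800$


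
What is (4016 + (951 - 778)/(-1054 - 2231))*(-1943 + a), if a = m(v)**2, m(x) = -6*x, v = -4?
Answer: -18033993029/3285 ≈ -5.4898e+6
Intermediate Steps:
a = 576 (a = (-6*(-4))**2 = 24**2 = 576)
(4016 + (951 - 778)/(-1054 - 2231))*(-1943 + a) = (4016 + (951 - 778)/(-1054 - 2231))*(-1943 + 576) = (4016 + 173/(-3285))*(-1367) = (4016 + 173*(-1/3285))*(-1367) = (4016 - 173/3285)*(-1367) = (13192387/3285)*(-1367) = -18033993029/3285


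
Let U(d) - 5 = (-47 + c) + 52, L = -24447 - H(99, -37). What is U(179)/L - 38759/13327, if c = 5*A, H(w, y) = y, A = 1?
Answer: -189261419/65062414 ≈ -2.9089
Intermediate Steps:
c = 5 (c = 5*1 = 5)
L = -24410 (L = -24447 - 1*(-37) = -24447 + 37 = -24410)
U(d) = 15 (U(d) = 5 + ((-47 + 5) + 52) = 5 + (-42 + 52) = 5 + 10 = 15)
U(179)/L - 38759/13327 = 15/(-24410) - 38759/13327 = 15*(-1/24410) - 38759*1/13327 = -3/4882 - 38759/13327 = -189261419/65062414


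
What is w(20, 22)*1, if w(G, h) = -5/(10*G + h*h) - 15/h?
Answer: -5185/7524 ≈ -0.68913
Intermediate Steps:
w(G, h) = -15/h - 5/(h**2 + 10*G) (w(G, h) = -5/(10*G + h**2) - 15/h = -5/(h**2 + 10*G) - 15/h = -15/h - 5/(h**2 + 10*G))
w(20, 22)*1 = (5*(-1*22 - 30*20 - 3*22**2)/(22*(22**2 + 10*20)))*1 = (5*(1/22)*(-22 - 600 - 3*484)/(484 + 200))*1 = (5*(1/22)*(-22 - 600 - 1452)/684)*1 = (5*(1/22)*(1/684)*(-2074))*1 = -5185/7524*1 = -5185/7524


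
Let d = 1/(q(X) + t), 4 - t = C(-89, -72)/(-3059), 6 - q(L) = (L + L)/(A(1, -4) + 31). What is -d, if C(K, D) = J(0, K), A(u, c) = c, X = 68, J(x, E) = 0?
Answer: -27/134 ≈ -0.20149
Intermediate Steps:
C(K, D) = 0
q(L) = 6 - 2*L/27 (q(L) = 6 - (L + L)/(-4 + 31) = 6 - 2*L/27)
t = 4 (t = 4 - 0/(-3059) = 4 - 0*(-1)/3059 = 4 - 1*0 = 4 + 0 = 4)
d = 27/134 (d = 1/((6 - 2/27*68) + 4) = 1/((6 - 136/27) + 4) = 1/(26/27 + 4) = 1/(134/27) = 27/134 ≈ 0.20149)
-d = -1*27/134 = -27/134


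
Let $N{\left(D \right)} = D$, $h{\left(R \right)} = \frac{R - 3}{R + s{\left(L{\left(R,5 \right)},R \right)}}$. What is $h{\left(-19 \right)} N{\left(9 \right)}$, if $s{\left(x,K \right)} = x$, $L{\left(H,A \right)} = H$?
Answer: $\frac{99}{19} \approx 5.2105$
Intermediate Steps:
$h{\left(R \right)} = \frac{-3 + R}{2 R}$ ($h{\left(R \right)} = \frac{R - 3}{R + R} = \frac{-3 + R}{2 R}$)
$h{\left(-19 \right)} N{\left(9 \right)} = \frac{-3 - 19}{2 \left(-19\right)} 9 = \frac{1}{2} \left(- \frac{1}{19}\right) \left(-22\right) 9 = \frac{11}{19} \cdot 9 = \frac{99}{19}$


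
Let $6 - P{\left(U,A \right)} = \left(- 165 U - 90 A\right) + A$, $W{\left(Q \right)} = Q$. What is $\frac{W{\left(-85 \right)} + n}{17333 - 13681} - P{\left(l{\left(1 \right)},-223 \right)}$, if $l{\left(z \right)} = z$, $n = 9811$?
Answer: $\frac{35933239}{1826} \approx 19679.0$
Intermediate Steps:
$P{\left(U,A \right)} = 6 + 89 A + 165 U$ ($P{\left(U,A \right)} = 6 - \left(\left(- 165 U - 90 A\right) + A\right) = 6 - \left(- 165 U - 89 A\right) = 6 + \left(89 A + 165 U\right) = 6 + 89 A + 165 U$)
$\frac{W{\left(-85 \right)} + n}{17333 - 13681} - P{\left(l{\left(1 \right)},-223 \right)} = \frac{-85 + 9811}{17333 - 13681} - \left(6 + 89 \left(-223\right) + 165 \cdot 1\right) = \frac{9726}{3652} - \left(6 - 19847 + 165\right) = 9726 \cdot \frac{1}{3652} - -19676 = \frac{4863}{1826} + 19676 = \frac{35933239}{1826}$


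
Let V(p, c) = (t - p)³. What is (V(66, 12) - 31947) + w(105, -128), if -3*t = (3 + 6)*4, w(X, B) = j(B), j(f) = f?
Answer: -506627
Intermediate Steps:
w(X, B) = B
t = -12 (t = -(3 + 6)*4/3 = -3*4 = -⅓*36 = -12)
V(p, c) = (-12 - p)³
(V(66, 12) - 31947) + w(105, -128) = (-(12 + 66)³ - 31947) - 128 = (-1*78³ - 31947) - 128 = (-1*474552 - 31947) - 128 = (-474552 - 31947) - 128 = -506499 - 128 = -506627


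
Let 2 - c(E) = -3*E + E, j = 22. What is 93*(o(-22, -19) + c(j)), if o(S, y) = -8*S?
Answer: 20646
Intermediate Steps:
c(E) = 2 + 2*E (c(E) = 2 - (-3*E + E) = 2 - (-2)*E = 2 + 2*E)
93*(o(-22, -19) + c(j)) = 93*(-8*(-22) + (2 + 2*22)) = 93*(176 + (2 + 44)) = 93*(176 + 46) = 93*222 = 20646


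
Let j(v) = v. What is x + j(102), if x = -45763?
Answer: -45661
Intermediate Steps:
x + j(102) = -45763 + 102 = -45661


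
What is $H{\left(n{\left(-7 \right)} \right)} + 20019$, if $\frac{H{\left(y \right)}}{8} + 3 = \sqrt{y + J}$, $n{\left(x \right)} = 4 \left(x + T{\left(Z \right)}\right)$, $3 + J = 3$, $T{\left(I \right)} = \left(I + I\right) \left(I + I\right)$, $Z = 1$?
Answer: $19995 + 16 i \sqrt{3} \approx 19995.0 + 27.713 i$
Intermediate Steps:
$T{\left(I \right)} = 4 I^{2}$ ($T{\left(I \right)} = 2 I 2 I = 4 I^{2}$)
$J = 0$ ($J = -3 + 3 = 0$)
$n{\left(x \right)} = 16 + 4 x$ ($n{\left(x \right)} = 4 \left(x + 4 \cdot 1^{2}\right) = 4 \left(x + 4 \cdot 1\right) = 4 \left(x + 4\right) = 4 \left(4 + x\right) = 16 + 4 x$)
$H{\left(y \right)} = -24 + 8 \sqrt{y}$ ($H{\left(y \right)} = -24 + 8 \sqrt{y + 0} = -24 + 8 \sqrt{y}$)
$H{\left(n{\left(-7 \right)} \right)} + 20019 = \left(-24 + 8 \sqrt{16 + 4 \left(-7\right)}\right) + 20019 = \left(-24 + 8 \sqrt{16 - 28}\right) + 20019 = \left(-24 + 8 \sqrt{-12}\right) + 20019 = \left(-24 + 8 \cdot 2 i \sqrt{3}\right) + 20019 = \left(-24 + 16 i \sqrt{3}\right) + 20019 = 19995 + 16 i \sqrt{3}$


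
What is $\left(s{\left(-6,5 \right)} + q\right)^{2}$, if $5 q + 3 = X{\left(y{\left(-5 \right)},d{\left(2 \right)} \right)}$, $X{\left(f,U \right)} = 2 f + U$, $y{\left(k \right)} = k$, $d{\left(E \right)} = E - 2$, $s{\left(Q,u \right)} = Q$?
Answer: $\frac{1849}{25} \approx 73.96$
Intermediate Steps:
$d{\left(E \right)} = -2 + E$
$X{\left(f,U \right)} = U + 2 f$
$q = - \frac{13}{5}$ ($q = - \frac{3}{5} + \frac{\left(-2 + 2\right) + 2 \left(-5\right)}{5} = - \frac{3}{5} + \frac{0 - 10}{5} = - \frac{3}{5} + \frac{1}{5} \left(-10\right) = - \frac{3}{5} - 2 = - \frac{13}{5} \approx -2.6$)
$\left(s{\left(-6,5 \right)} + q\right)^{2} = \left(-6 - \frac{13}{5}\right)^{2} = \left(- \frac{43}{5}\right)^{2} = \frac{1849}{25}$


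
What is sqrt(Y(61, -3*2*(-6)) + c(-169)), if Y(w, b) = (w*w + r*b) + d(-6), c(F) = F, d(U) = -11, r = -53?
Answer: sqrt(1633) ≈ 40.410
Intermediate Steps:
Y(w, b) = -11 + w**2 - 53*b (Y(w, b) = (w*w - 53*b) - 11 = (w**2 - 53*b) - 11 = -11 + w**2 - 53*b)
sqrt(Y(61, -3*2*(-6)) + c(-169)) = sqrt((-11 + 61**2 - 53*(-3*2)*(-6)) - 169) = sqrt((-11 + 3721 - (-318)*(-6)) - 169) = sqrt((-11 + 3721 - 53*36) - 169) = sqrt((-11 + 3721 - 1908) - 169) = sqrt(1802 - 169) = sqrt(1633)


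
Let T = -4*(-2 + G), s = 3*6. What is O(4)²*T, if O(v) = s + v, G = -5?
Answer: 13552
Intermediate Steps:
s = 18
O(v) = 18 + v
T = 28 (T = -4*(-2 - 5) = -4*(-7) = 28)
O(4)²*T = (18 + 4)²*28 = 22²*28 = 484*28 = 13552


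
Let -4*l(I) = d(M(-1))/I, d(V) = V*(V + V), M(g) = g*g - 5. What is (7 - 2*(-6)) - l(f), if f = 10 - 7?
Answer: 65/3 ≈ 21.667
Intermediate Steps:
f = 3
M(g) = -5 + g² (M(g) = g² - 5 = -5 + g²)
d(V) = 2*V² (d(V) = V*(2*V) = 2*V²)
l(I) = -8/I (l(I) = -2*(-5 + (-1)²)²/(4*I) = -2*(-5 + 1)²/(4*I) = -2*(-4)²/(4*I) = -2*16/(4*I) = -8/I)
(7 - 2*(-6)) - l(f) = (7 - 2*(-6)) - (-8)/3 = (7 + 12) - (-8)/3 = 19 - 1*(-8/3) = 19 + 8/3 = 65/3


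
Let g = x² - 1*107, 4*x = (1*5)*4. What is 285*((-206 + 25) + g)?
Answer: -74955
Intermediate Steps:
x = 5 (x = ((1*5)*4)/4 = (5*4)/4 = (¼)*20 = 5)
g = -82 (g = 5² - 1*107 = 25 - 107 = -82)
285*((-206 + 25) + g) = 285*((-206 + 25) - 82) = 285*(-181 - 82) = 285*(-263) = -74955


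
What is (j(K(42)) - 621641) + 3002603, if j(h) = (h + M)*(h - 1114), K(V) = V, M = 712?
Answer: 1572674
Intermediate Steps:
j(h) = (-1114 + h)*(712 + h) (j(h) = (h + 712)*(h - 1114) = (712 + h)*(-1114 + h) = (-1114 + h)*(712 + h))
(j(K(42)) - 621641) + 3002603 = ((-793168 + 42² - 402*42) - 621641) + 3002603 = ((-793168 + 1764 - 16884) - 621641) + 3002603 = (-808288 - 621641) + 3002603 = -1429929 + 3002603 = 1572674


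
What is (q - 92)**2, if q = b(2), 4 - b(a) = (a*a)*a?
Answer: 9216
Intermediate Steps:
b(a) = 4 - a**3 (b(a) = 4 - a*a*a = 4 - a**2*a = 4 - a**3)
q = -4 (q = 4 - 1*2**3 = 4 - 1*8 = 4 - 8 = -4)
(q - 92)**2 = (-4 - 92)**2 = (-96)**2 = 9216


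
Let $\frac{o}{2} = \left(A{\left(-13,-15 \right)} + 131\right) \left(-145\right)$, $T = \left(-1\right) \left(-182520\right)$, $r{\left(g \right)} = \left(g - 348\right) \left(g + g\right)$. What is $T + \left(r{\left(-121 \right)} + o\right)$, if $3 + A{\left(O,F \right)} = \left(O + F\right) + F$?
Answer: $271368$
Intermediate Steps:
$r{\left(g \right)} = 2 g \left(-348 + g\right)$ ($r{\left(g \right)} = \left(-348 + g\right) 2 g = 2 g \left(-348 + g\right)$)
$A{\left(O,F \right)} = -3 + O + 2 F$ ($A{\left(O,F \right)} = -3 + \left(\left(O + F\right) + F\right) = -3 + \left(\left(F + O\right) + F\right) = -3 + \left(O + 2 F\right) = -3 + O + 2 F$)
$T = 182520$
$o = -24650$ ($o = 2 \left(\left(-3 - 13 + 2 \left(-15\right)\right) + 131\right) \left(-145\right) = 2 \left(\left(-3 - 13 - 30\right) + 131\right) \left(-145\right) = 2 \left(-46 + 131\right) \left(-145\right) = 2 \cdot 85 \left(-145\right) = 2 \left(-12325\right) = -24650$)
$T + \left(r{\left(-121 \right)} + o\right) = 182520 - \left(24650 + 242 \left(-348 - 121\right)\right) = 182520 - \left(24650 + 242 \left(-469\right)\right) = 182520 + \left(113498 - 24650\right) = 182520 + 88848 = 271368$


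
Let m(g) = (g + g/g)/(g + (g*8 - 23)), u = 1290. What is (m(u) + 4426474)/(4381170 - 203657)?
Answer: 51289555529/48404843131 ≈ 1.0596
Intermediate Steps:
m(g) = (1 + g)/(-23 + 9*g) (m(g) = (g + 1)/(g + (8*g - 23)) = (1 + g)/(g + (-23 + 8*g)) = (1 + g)/(-23 + 9*g))
(m(u) + 4426474)/(4381170 - 203657) = ((1 + 1290)/(-23 + 9*1290) + 4426474)/(4381170 - 203657) = (1291/(-23 + 11610) + 4426474)/4177513 = (1291/11587 + 4426474)*(1/4177513) = (51289555529/11587)*(1/4177513) = 51289555529/48404843131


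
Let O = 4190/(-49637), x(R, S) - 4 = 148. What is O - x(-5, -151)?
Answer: -7549014/49637 ≈ -152.08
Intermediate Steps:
x(R, S) = 152 (x(R, S) = 4 + 148 = 152)
O = -4190/49637 (O = 4190*(-1/49637) = -4190/49637 ≈ -0.084413)
O - x(-5, -151) = -4190/49637 - 1*152 = -4190/49637 - 152 = -7549014/49637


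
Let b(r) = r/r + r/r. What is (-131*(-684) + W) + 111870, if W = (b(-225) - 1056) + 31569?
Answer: 231989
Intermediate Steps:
b(r) = 2 (b(r) = 1 + 1 = 2)
W = 30515 (W = (2 - 1056) + 31569 = -1054 + 31569 = 30515)
(-131*(-684) + W) + 111870 = (-131*(-684) + 30515) + 111870 = (89604 + 30515) + 111870 = 120119 + 111870 = 231989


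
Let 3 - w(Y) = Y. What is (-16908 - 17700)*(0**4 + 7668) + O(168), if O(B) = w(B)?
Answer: -265374309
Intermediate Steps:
w(Y) = 3 - Y
O(B) = 3 - B
(-16908 - 17700)*(0**4 + 7668) + O(168) = (-16908 - 17700)*(0**4 + 7668) + (3 - 1*168) = -34608*(0 + 7668) + (3 - 168) = -34608*7668 - 165 = -265374144 - 165 = -265374309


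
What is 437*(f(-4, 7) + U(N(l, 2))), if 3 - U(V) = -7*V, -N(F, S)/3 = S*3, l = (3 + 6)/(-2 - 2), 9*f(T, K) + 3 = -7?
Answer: -488129/9 ≈ -54237.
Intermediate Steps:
f(T, K) = -10/9 (f(T, K) = -⅓ + (⅑)*(-7) = -⅓ - 7/9 = -10/9)
l = -9/4 (l = 9/(-4) = 9*(-¼) = -9/4 ≈ -2.2500)
N(F, S) = -9*S (N(F, S) = -3*S*3 = -9*S)
U(V) = 3 + 7*V (U(V) = 3 - (-7)*V = 3 + 7*V)
437*(f(-4, 7) + U(N(l, 2))) = 437*(-10/9 + (3 + 7*(-9*2))) = 437*(-10/9 + (3 + 7*(-18))) = 437*(-10/9 + (3 - 126)) = 437*(-10/9 - 123) = 437*(-1117/9) = -488129/9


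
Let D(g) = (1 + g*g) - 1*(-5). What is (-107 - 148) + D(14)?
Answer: -53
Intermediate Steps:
D(g) = 6 + g² (D(g) = (1 + g²) + 5 = 6 + g²)
(-107 - 148) + D(14) = (-107 - 148) + (6 + 14²) = -255 + (6 + 196) = -255 + 202 = -53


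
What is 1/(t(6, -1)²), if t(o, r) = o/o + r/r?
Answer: ¼ ≈ 0.25000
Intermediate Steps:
t(o, r) = 2 (t(o, r) = 1 + 1 = 2)
1/(t(6, -1)²) = 1/(2²) = 1/4 = ¼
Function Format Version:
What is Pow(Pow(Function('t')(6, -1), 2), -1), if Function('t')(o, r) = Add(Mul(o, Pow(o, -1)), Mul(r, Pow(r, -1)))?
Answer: Rational(1, 4) ≈ 0.25000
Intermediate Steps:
Function('t')(o, r) = 2 (Function('t')(o, r) = Add(1, 1) = 2)
Pow(Pow(Function('t')(6, -1), 2), -1) = Pow(Pow(2, 2), -1) = Pow(4, -1) = Rational(1, 4)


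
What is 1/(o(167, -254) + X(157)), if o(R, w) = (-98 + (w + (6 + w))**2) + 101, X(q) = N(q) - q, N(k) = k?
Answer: 1/252007 ≈ 3.9681e-6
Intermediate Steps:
X(q) = 0 (X(q) = q - q = 0)
o(R, w) = 3 + (6 + 2*w)**2 (o(R, w) = (-98 + (6 + 2*w)**2) + 101 = 3 + (6 + 2*w)**2)
1/(o(167, -254) + X(157)) = 1/((3 + 4*(3 - 254)**2) + 0) = 1/((3 + 4*(-251)**2) + 0) = 1/((3 + 4*63001) + 0) = 1/((3 + 252004) + 0) = 1/(252007 + 0) = 1/252007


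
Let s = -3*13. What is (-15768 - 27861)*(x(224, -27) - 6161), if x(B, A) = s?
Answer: 270499800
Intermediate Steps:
s = -39
x(B, A) = -39
(-15768 - 27861)*(x(224, -27) - 6161) = (-15768 - 27861)*(-39 - 6161) = -43629*(-6200) = 270499800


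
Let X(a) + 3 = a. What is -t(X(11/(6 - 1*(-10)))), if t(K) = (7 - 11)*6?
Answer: 24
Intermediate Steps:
X(a) = -3 + a
t(K) = -24 (t(K) = -4*6 = -24)
-t(X(11/(6 - 1*(-10)))) = -1*(-24) = 24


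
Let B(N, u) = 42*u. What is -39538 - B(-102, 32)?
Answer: -40882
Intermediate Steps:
-39538 - B(-102, 32) = -39538 - 42*32 = -39538 - 1*1344 = -39538 - 1344 = -40882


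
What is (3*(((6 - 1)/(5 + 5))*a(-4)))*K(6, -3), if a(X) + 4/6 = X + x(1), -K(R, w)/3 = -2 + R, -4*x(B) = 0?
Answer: 84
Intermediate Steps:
x(B) = 0 (x(B) = -1/4*0 = 0)
K(R, w) = 6 - 3*R (K(R, w) = -3*(-2 + R) = 6 - 3*R)
a(X) = -2/3 + X (a(X) = -2/3 + (X + 0) = -2/3 + X)
(3*(((6 - 1)/(5 + 5))*a(-4)))*K(6, -3) = (3*(((6 - 1)/(5 + 5))*(-2/3 - 4)))*(6 - 3*6) = (3*((5/10)*(-14/3)))*(6 - 18) = (3*((5*(1/10))*(-14/3)))*(-12) = (3*((1/2)*(-14/3)))*(-12) = (3*(-7/3))*(-12) = -7*(-12) = 84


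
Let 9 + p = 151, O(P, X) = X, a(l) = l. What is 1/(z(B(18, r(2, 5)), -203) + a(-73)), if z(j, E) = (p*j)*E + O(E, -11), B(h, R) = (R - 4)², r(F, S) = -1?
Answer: -1/720734 ≈ -1.3875e-6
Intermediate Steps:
p = 142 (p = -9 + 151 = 142)
B(h, R) = (-4 + R)²
z(j, E) = -11 + 142*E*j (z(j, E) = (142*j)*E - 11 = 142*E*j - 11 = -11 + 142*E*j)
1/(z(B(18, r(2, 5)), -203) + a(-73)) = 1/((-11 + 142*(-203)*(-4 - 1)²) - 73) = 1/((-11 + 142*(-203)*(-5)²) - 73) = 1/((-11 + 142*(-203)*25) - 73) = 1/((-11 - 720650) - 73) = 1/(-720661 - 73) = 1/(-720734) = -1/720734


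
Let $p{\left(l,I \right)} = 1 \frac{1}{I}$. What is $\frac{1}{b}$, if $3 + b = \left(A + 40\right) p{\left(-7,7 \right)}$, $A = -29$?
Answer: $- \frac{7}{10} \approx -0.7$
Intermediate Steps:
$p{\left(l,I \right)} = \frac{1}{I}$
$b = - \frac{10}{7}$ ($b = -3 + \frac{-29 + 40}{7} = -3 + 11 \cdot \frac{1}{7} = -3 + \frac{11}{7} = - \frac{10}{7} \approx -1.4286$)
$\frac{1}{b} = \frac{1}{- \frac{10}{7}} = - \frac{7}{10}$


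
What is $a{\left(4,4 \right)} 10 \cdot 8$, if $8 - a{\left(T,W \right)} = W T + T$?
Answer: $-960$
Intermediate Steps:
$a{\left(T,W \right)} = 8 - T - T W$ ($a{\left(T,W \right)} = 8 - \left(W T + T\right) = 8 - \left(T W + T\right) = 8 - \left(T + T W\right) = 8 - T - T W$)
$a{\left(4,4 \right)} 10 \cdot 8 = \left(8 - 4 - 4 \cdot 4\right) 10 \cdot 8 = \left(8 - 4 - 16\right) 10 \cdot 8 = \left(-12\right) 10 \cdot 8 = \left(-120\right) 8 = -960$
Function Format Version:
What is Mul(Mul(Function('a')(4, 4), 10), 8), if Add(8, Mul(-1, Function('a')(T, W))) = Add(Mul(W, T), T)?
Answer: -960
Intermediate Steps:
Function('a')(T, W) = Add(8, Mul(-1, T), Mul(-1, T, W)) (Function('a')(T, W) = Add(8, Mul(-1, Add(Mul(W, T), T))) = Add(8, Mul(-1, Add(Mul(T, W), T))) = Add(8, Mul(-1, Add(T, Mul(T, W)))) = Add(8, Add(Mul(-1, T), Mul(-1, T, W))) = Add(8, Mul(-1, T), Mul(-1, T, W)))
Mul(Mul(Function('a')(4, 4), 10), 8) = Mul(Mul(Add(8, Mul(-1, 4), Mul(-1, 4, 4)), 10), 8) = Mul(Mul(Add(8, -4, -16), 10), 8) = Mul(Mul(-12, 10), 8) = Mul(-120, 8) = -960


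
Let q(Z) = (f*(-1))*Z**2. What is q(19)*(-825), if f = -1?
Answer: -297825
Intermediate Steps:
q(Z) = Z**2 (q(Z) = (-1*(-1))*Z**2 = 1*Z**2 = Z**2)
q(19)*(-825) = 19**2*(-825) = 361*(-825) = -297825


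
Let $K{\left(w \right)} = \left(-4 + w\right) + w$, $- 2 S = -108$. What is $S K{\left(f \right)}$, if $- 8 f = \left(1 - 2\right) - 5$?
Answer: $-135$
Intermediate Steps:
$S = 54$ ($S = \left(- \frac{1}{2}\right) \left(-108\right) = 54$)
$f = \frac{3}{4}$ ($f = - \frac{\left(1 - 2\right) - 5}{8} = - \frac{-1 - 5}{8} = \left(- \frac{1}{8}\right) \left(-6\right) = \frac{3}{4} \approx 0.75$)
$K{\left(w \right)} = -4 + 2 w$
$S K{\left(f \right)} = 54 \left(-4 + 2 \cdot \frac{3}{4}\right) = 54 \left(-4 + \frac{3}{2}\right) = 54 \left(- \frac{5}{2}\right) = -135$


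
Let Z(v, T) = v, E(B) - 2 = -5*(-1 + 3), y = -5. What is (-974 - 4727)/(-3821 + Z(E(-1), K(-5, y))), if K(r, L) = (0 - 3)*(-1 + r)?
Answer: 5701/3829 ≈ 1.4889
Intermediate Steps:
K(r, L) = 3 - 3*r (K(r, L) = -3*(-1 + r) = 3 - 3*r)
E(B) = -8 (E(B) = 2 - 5*(-1 + 3) = 2 - 5*2 = 2 - 10 = -8)
(-974 - 4727)/(-3821 + Z(E(-1), K(-5, y))) = (-974 - 4727)/(-3821 - 8) = -5701/(-3829) = -5701*(-1/3829) = 5701/3829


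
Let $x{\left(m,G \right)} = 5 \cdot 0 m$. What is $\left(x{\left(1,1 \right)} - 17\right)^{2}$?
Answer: $289$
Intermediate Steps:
$x{\left(m,G \right)} = 0$ ($x{\left(m,G \right)} = 0 m = 0$)
$\left(x{\left(1,1 \right)} - 17\right)^{2} = \left(0 - 17\right)^{2} = \left(-17\right)^{2} = 289$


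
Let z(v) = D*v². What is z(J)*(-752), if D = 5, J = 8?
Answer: -240640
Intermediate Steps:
z(v) = 5*v²
z(J)*(-752) = (5*8²)*(-752) = (5*64)*(-752) = 320*(-752) = -240640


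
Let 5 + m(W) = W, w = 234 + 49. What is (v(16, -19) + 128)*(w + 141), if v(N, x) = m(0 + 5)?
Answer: 54272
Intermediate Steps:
w = 283
m(W) = -5 + W
v(N, x) = 0 (v(N, x) = -5 + (0 + 5) = -5 + 5 = 0)
(v(16, -19) + 128)*(w + 141) = (0 + 128)*(283 + 141) = 128*424 = 54272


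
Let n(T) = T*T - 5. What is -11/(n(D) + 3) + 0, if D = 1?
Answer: 11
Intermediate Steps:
n(T) = -5 + T² (n(T) = T² - 5 = -5 + T²)
-11/(n(D) + 3) + 0 = -11/((-5 + 1²) + 3) + 0 = -11/((-5 + 1) + 3) + 0 = -11/(-4 + 3) + 0 = -11/(-1) + 0 = -1*(-11) + 0 = 11 + 0 = 11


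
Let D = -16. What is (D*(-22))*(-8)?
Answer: -2816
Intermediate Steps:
(D*(-22))*(-8) = -16*(-22)*(-8) = 352*(-8) = -2816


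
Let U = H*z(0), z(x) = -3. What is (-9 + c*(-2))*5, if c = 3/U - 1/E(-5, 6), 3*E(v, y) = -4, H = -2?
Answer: -115/2 ≈ -57.500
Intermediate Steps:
U = 6 (U = -2*(-3) = 6)
E(v, y) = -4/3 (E(v, y) = (⅓)*(-4) = -4/3)
c = 5/4 (c = 3/6 - 1/(-4/3) = 3*(⅙) - 1*(-¾) = ½ + ¾ = 5/4 ≈ 1.2500)
(-9 + c*(-2))*5 = (-9 + (5/4)*(-2))*5 = (-9 - 5/2)*5 = -23/2*5 = -115/2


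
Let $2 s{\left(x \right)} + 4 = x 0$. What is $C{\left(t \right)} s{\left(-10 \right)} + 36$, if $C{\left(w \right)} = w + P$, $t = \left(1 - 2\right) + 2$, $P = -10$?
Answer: $54$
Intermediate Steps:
$t = 1$ ($t = -1 + 2 = 1$)
$C{\left(w \right)} = -10 + w$ ($C{\left(w \right)} = w - 10 = -10 + w$)
$s{\left(x \right)} = -2$ ($s{\left(x \right)} = -2 + \frac{x 0}{2} = -2 + \frac{1}{2} \cdot 0 = -2 + 0 = -2$)
$C{\left(t \right)} s{\left(-10 \right)} + 36 = \left(-10 + 1\right) \left(-2\right) + 36 = \left(-9\right) \left(-2\right) + 36 = 18 + 36 = 54$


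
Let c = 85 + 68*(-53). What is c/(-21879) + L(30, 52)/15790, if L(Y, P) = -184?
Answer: 168429/1128985 ≈ 0.14919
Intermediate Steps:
c = -3519 (c = 85 - 3604 = -3519)
c/(-21879) + L(30, 52)/15790 = -3519/(-21879) - 184/15790 = -3519*(-1/21879) - 184*1/15790 = 23/143 - 92/7895 = 168429/1128985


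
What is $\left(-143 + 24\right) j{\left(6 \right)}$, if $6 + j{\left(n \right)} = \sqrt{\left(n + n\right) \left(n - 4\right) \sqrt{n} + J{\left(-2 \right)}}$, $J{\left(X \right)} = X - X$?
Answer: $714 - 238 \cdot 6^{\frac{3}{4}} \approx -198.41$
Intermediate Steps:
$J{\left(X \right)} = 0$
$j{\left(n \right)} = -6 + \sqrt{2} \sqrt{n^{\frac{3}{2}} \left(-4 + n\right)}$ ($j{\left(n \right)} = -6 + \sqrt{\left(n + n\right) \left(n - 4\right) \sqrt{n} + 0} = -6 + \sqrt{2 n \left(-4 + n\right) \sqrt{n} + 0} = -6 + \sqrt{2 n^{\frac{3}{2}} \left(-4 + n\right) + 0} = -6 + \sqrt{2 n^{\frac{3}{2}} \left(-4 + n\right)} = -6 + \sqrt{2} \sqrt{n^{\frac{3}{2}} \left(-4 + n\right)}$)
$\left(-143 + 24\right) j{\left(6 \right)} = \left(-143 + 24\right) \left(-6 + \sqrt{2} \sqrt{6^{\frac{3}{2}} \left(-4 + 6\right)}\right) = - 119 \left(-6 + \sqrt{2} \sqrt{6 \sqrt{6} \cdot 2}\right) = - 119 \left(-6 + \sqrt{2} \sqrt{12 \sqrt{6}}\right) = - 119 \left(-6 + \sqrt{2} \cdot 2 \sqrt[4]{2} \cdot 3^{\frac{3}{4}}\right) = - 119 \left(-6 + 2 \cdot 6^{\frac{3}{4}}\right) = 714 - 238 \cdot 6^{\frac{3}{4}}$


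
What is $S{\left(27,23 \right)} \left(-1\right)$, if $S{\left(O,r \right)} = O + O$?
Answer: $-54$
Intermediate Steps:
$S{\left(O,r \right)} = 2 O$
$S{\left(27,23 \right)} \left(-1\right) = 2 \cdot 27 \left(-1\right) = 54 \left(-1\right) = -54$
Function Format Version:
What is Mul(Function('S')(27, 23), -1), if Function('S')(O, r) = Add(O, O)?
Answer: -54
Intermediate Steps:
Function('S')(O, r) = Mul(2, O)
Mul(Function('S')(27, 23), -1) = Mul(Mul(2, 27), -1) = Mul(54, -1) = -54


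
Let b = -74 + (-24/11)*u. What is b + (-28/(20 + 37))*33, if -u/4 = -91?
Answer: -184838/209 ≈ -884.39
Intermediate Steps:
u = 364 (u = -4*(-91) = 364)
b = -9550/11 (b = -74 - 24/11*364 = -74 - 8736/11 = -9550/11 ≈ -868.18)
b + (-28/(20 + 37))*33 = -9550/11 + (-28/(20 + 37))*33 = -9550/11 + (-28/57)*33 = -9550/11 + ((1/57)*(-28))*33 = -9550/11 - 28/57*33 = -9550/11 - 308/19 = -184838/209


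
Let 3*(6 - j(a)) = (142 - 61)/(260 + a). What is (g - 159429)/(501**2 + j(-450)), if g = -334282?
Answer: -93805090/47691357 ≈ -1.9669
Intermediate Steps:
j(a) = 6 - 27/(260 + a) (j(a) = 6 - (142 - 61)/(3*(260 + a)) = 6 - 27/(260 + a))
(g - 159429)/(501**2 + j(-450)) = (-334282 - 159429)/(501**2 + 3*(511 + 2*(-450))/(260 - 450)) = -493711/(251001 + 3*(511 - 900)/(-190)) = -493711/(251001 + 3*(-1/190)*(-389)) = -493711/(251001 + 1167/190) = -493711/47691357/190 = -493711*190/47691357 = -93805090/47691357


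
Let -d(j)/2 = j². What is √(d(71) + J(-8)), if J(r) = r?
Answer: I*√10090 ≈ 100.45*I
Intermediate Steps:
d(j) = -2*j²
√(d(71) + J(-8)) = √(-2*71² - 8) = √(-2*5041 - 8) = √(-10082 - 8) = √(-10090) = I*√10090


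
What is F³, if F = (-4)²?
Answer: 4096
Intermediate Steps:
F = 16
F³ = 16³ = 4096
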